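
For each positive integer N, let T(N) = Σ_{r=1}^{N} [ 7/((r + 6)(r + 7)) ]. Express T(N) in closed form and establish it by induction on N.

T(N) = N/(N + 7)

We claim T(N) = N/(N + 7) for all N ≥ 1.
When N = 1: T(1) = 1/8, and the closed form gives 1/8. They agree.
Inductive step: suppose the statement holds for some r ≥ 1, so T(r) = r/(r + 7).
Then T(r+1) = T(r) + (7/((r + 7)(r + 8))) = (r/(r + 7)) + (7/((r + 7)(r + 8))).
Simplifying, T(r+1) = (r + 1)/(r + 8) = (r+1)/((r+1) + 7),
which is the closed form with N = r+1.
Hence, by induction on N, the claim holds for every N ≥ 1.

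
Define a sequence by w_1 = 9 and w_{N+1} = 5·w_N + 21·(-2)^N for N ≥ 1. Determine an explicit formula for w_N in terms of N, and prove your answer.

w_N = -3(-2)^N + 3·5^(N - 1)

Computing the first terms: w_1 = 9, w_2 = 3, w_3 = 99. This suggests w_N = -3(-2)^N + 3·5^(N - 1).
Base case (N = 1): the formula gives 9 = 9 = w_1.
For the inductive step, assume it holds for an arbitrary m ≥ 1, so w_m = -3(-2)^m + 3·5^(m - 1).
Then w_{m+1} = 5·w_m + 21·(-2)^m = 5·(-3(-2)^m + 3·5^(m - 1)) + 21·(-2)^m = -3(-2)^(m + 1) + 3·5^m = -3(-2)^(m+1) + 3·5^((m+1) - 1),
which is the claimed formula at N = m+1.
This completes the induction.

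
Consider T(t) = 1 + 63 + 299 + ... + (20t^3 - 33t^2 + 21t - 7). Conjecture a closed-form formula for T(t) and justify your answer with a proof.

We claim T(t) = t(5t^3 - t^2 - t - 2) for all t ≥ 1.
For the base case t = 1: T(1) = 1, and the closed form gives 1. They agree.
Inductive step: suppose the statement holds for some k ≥ 1, so T(k) = k(5k^3 - k^2 - k - 2).
Then T(k+1) = T(k) + (20k^3 + 27k^2 + 15k + 1) = (k(5k^3 - k^2 - k - 2)) + (20k^3 + 27k^2 + 15k + 1).
Simplifying, T(k+1) = (k + 1)(5k^3 + 14k^2 + 12k + 1) = (k+1)(5(k+1)^3 - (k+1)^2 - (k+1) - 2),
which is the closed form with t = k+1.
By induction, the statement is established for all t ≥ 1.

T(t) = t(5t^3 - t^2 - t - 2)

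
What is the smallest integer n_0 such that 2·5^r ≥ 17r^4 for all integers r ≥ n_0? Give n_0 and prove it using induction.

n_0 = 6

At r = 5: 6250 < 10625, so the inequality fails and n_0 ≥ 6. We prove 2·5^r ≥ 17r^4 for all r ≥ 6.
Base step (r = 6): 2·5^r = 31250 and 17r^4 = 22032, so 31250 ≥ 22032.
Inductive step: suppose the statement holds for some p ≥ 6, so 2·5^p ≥ 17p^4.
Then 2·5^(p + 1) = 5·(2·5^p) ≥ 5·(17p^4).
Also, for p ≥ 6 we have 5·(17p^4) ≥ 17(p+1)^4, since 5 ≥ (1 + 1/p)^4 for all p ≥ 6.
Combining, 2·5^(p + 1) ≥ 17(p+1)^4.
By the principle of mathematical induction, the result holds for all r ≥ 6.
Hence the smallest such n_0 is 6.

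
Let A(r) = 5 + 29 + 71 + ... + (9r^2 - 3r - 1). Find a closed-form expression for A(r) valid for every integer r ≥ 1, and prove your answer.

A(r) = r(3r^2 + 3r - 1)

We claim A(r) = r(3r^2 + 3r - 1) for all r ≥ 1.
Base case (r = 1): A(1) = 5, and the closed form gives 5. They agree.
Inductive step: suppose the statement holds for some k ≥ 1, so A(k) = k(3k^2 + 3k - 1).
Then A(k+1) = A(k) + (9k^2 + 15k + 5) = (k(3k^2 + 3k - 1)) + (9k^2 + 15k + 5).
Simplifying, A(k+1) = (k + 1)(3k^2 + 9k + 5) = (k+1)(3(k+1)^2 + 3(k+1) - 1),
which is the closed form with r = k+1.
Hence, by induction on r, the claim holds for every r ≥ 1.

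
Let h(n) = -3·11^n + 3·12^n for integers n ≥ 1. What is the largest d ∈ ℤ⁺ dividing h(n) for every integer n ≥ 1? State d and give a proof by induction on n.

Computing the first values: h(1) = 3 and h(2) = 69; gcd(3, 69) = 3, so d ≤ 3.
We prove 3 | -3·11^n + 3·12^n for all n ≥ 1 by induction on n.
For the base case n = 1: h(1) = 3 = 3·(1), so 3 | h(1).
For the inductive step, assume it holds for an arbitrary j ≥ 1, i.e. 3 | h(j). Then
h(j+1) − 12·h(j) = (-3·11^(j+1) + 3·12^(j+1)) − 12·(-3·11^j + 3·12^j) = (-3)·11^j·(11 − 12) = (3)·11^j. Since 3 | h(j) by the inductive hypothesis, 3 | 12·h(j); and 3 | 3 since 3 = 3·1. Therefore 3 | h(j+1).
By induction, the statement is established for all n ≥ 1.
Therefore the largest such d is 3.

d = 3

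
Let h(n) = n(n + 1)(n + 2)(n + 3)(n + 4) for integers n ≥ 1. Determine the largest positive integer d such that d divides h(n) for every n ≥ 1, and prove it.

Computing the first values: h(1) = 120 and h(2) = 720; gcd(120, 720) = 120, so d ≤ 120.
We prove 120 | n(n + 1)(n + 2)(n + 3)(n + 4) for all n ≥ 1 by induction on n.
Base step (n = 1): h(1) = 120 = 120·(1), so 120 | h(1).
Inductive step: assume the claim holds for n = p, i.e. 120 | h(p). Then
h(p+1) − h(p) = (p+1)·(p+2)·(p+3)·(p+4)·(p+5) − p·(p+1)·(p+2)·(p+3)·(p+4) = (p+1)·(p+2)·(p+3)·(p+4)·[(p+5) − p] = 5·(p+1)·(p+2)·(p+3)·(p+4). The product of 4 consecutive integers is divisible by (4)! = 24, so h(p+1) − h(p) is divisible by 5·24 = 120. By the inductive hypothesis 120 | h(p), hence 120 | h(p+1).
By induction, the statement is established for all n ≥ 1.
Therefore the largest such d is 120.

d = 120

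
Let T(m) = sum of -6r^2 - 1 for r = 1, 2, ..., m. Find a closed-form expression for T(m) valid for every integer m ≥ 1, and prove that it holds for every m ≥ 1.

T(m) = -m(2m^2 + 3m + 2)

We claim T(m) = -m(2m^2 + 3m + 2) for all m ≥ 1.
When m = 1: T(1) = -7, and the closed form gives -7. They agree.
Suppose the result is true for m = r, so T(r) = r(-2r^2 - 3r - 2).
Then T(r+1) = T(r) + (-6(r + 1)^2 - 1) = (r(-2r^2 - 3r - 2)) + (-6(r + 1)^2 - 1).
Simplifying, T(r+1) = -(r + 1)(2r^2 + 7r + 7) = -(r+1)(2(r+1)^2 + 3(r+1) + 2),
which is the closed form with m = r+1.
By induction, the statement is established for all m ≥ 1.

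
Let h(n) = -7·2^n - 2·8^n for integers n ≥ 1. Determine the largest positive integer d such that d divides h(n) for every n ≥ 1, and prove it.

Computing the first values: h(1) = -30 and h(2) = -156; gcd(-30, -156) = 6, so d ≤ 6.
We prove 6 | -7·2^n - 2·8^n for all n ≥ 1 by induction on n.
Base step (n = 1): h(1) = -30 = 6·(-5), so 6 | h(1).
Inductive step: suppose the statement holds for some m ≥ 1, i.e. 6 | h(m). Then
h(m+1) − 8·h(m) = (-7·2^(m+1) - 2·8^(m+1)) − 8·(-7·2^m - 2·8^m) = (-7)·2^m·(2 − 8) = (42)·2^m. Since 6 | h(m) by the inductive hypothesis, 6 | 8·h(m); and 6 | 42 since 42 = 6·7. Therefore 6 | h(m+1).
By induction, the statement is established for all n ≥ 1.
Therefore the largest such d is 6.

d = 6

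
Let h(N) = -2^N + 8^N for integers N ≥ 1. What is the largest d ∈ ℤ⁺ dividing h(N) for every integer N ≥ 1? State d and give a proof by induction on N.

d = 6

Computing the first values: h(1) = 6 and h(2) = 60; gcd(6, 60) = 6, so d ≤ 6.
We prove 6 | -2^N + 8^N for all N ≥ 1 by induction on N.
Base step (N = 1): h(1) = 6 = 6·(1), so 6 | h(1).
Inductive step: assume the claim holds for N = m, i.e. 6 | h(m). Then
8^{m+1} − 2^{m+1} = 8·8^m − 2·2^m = 8·(8^m − 2^m) + (6)·2^m. The first term is divisible by 6 by the inductive hypothesis, and the second term (6)·2^m is divisible by 6 since 6 | 6. Hence 6 | h(m+1).
By the principle of mathematical induction, the result holds for all N ≥ 1.
Therefore the largest such d is 6.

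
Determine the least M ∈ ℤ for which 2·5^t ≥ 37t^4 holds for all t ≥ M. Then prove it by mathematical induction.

M = 7

At t = 6: 31250 < 47952, so the inequality fails and M ≥ 7. We prove 2·5^t ≥ 37t^4 for all t ≥ 7.
When t = 7: 2·5^t = 156250 and 37t^4 = 88837, so 156250 ≥ 88837.
Inductive step: suppose the statement holds for some k ≥ 7, so 2·5^k ≥ 37k^4.
Then 2·5^(k + 1) = 5·(2·5^k) ≥ 5·(37k^4).
Also, for k ≥ 7 we have 5·(37k^4) ≥ 37(k+1)^4, since 5 ≥ (1 + 1/k)^4 for all k ≥ 7.
Combining, 2·5^(k + 1) ≥ 37(k+1)^4.
By the principle of mathematical induction, the result holds for all t ≥ 7.
Hence the smallest such M is 7.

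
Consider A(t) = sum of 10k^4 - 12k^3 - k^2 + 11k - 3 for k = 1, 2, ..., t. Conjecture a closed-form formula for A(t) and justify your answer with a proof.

We claim A(t) = t(2t^4 + 2t^3 - 3t^2 + 2t + 2) for all t ≥ 1.
Base step (t = 1): A(1) = 5, and the closed form gives 5. They agree.
Inductive step: suppose the statement holds for some k ≥ 1, so A(k) = k(2k^4 + 2k^3 - 3k^2 + 2k + 2).
Then A(k+1) = A(k) + (10k^4 + 28k^3 + 23k^2 + 13k + 5) = (k(2k^4 + 2k^3 - 3k^2 + 2k + 2)) + (10k^4 + 28k^3 + 23k^2 + 13k + 5).
Simplifying, A(k+1) = (k + 1)(2k^4 + 10k^3 + 15k^2 + 10k + 5) = (k+1)(2(k+1)^4 + 2(k+1)^3 - 3(k+1)^2 + 2(k+1) + 2),
which is the closed form with t = k+1.
Hence, by induction on t, the claim holds for every t ≥ 1.

A(t) = t(2t^4 + 2t^3 - 3t^2 + 2t + 2)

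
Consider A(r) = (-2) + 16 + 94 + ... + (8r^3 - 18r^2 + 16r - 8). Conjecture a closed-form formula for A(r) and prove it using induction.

A(r) = r(2r^3 - 2r^2 + r - 3)

We claim A(r) = r(2r^3 - 2r^2 + r - 3) for all r ≥ 1.
When r = 1: A(1) = -2, and the closed form gives -2. They agree.
Inductive step: assume the claim holds for r = j, so A(j) = j(2j^3 - 2j^2 + j - 3).
Then A(j+1) = A(j) + (8j^3 + 6j^2 + 4j - 2) = (j(2j^3 - 2j^2 + j - 3)) + (8j^3 + 6j^2 + 4j - 2).
Simplifying, A(j+1) = (j + 1)(2j^3 + 4j^2 + 3j - 2) = (j+1)(2(j+1)^3 - 2(j+1)^2 + (j+1) - 3),
which is the closed form with r = j+1.
By the principle of mathematical induction, the result holds for all r ≥ 1.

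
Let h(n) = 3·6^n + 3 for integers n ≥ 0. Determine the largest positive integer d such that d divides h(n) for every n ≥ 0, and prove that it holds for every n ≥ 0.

d = 3

Computing the first values: h(0) = 6 and h(1) = 21; gcd(6, 21) = 3, so d ≤ 3.
We prove 3 | 3·6^n + 3 for all n ≥ 0 by induction on n.
Base step (n = 0): h(0) = 6 = 3·(2), so 3 | h(0).
Suppose the result is true for n = j, i.e. 3 | h(j). Then
h(j+1) = 3·6^(j+1) + 3 = 6·(3·6^j + 3) - 15 = 6·h(j) - 15. The first term is divisible by 3 by the inductive hypothesis, and -15 is divisible by 3. Hence 3 | h(j+1).
Hence, by induction on n, the claim holds for every n ≥ 0.
Therefore the largest such d is 3.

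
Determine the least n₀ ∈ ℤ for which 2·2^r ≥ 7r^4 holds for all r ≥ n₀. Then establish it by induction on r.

At r = 18: 524288 < 734832, so the inequality fails and n₀ ≥ 19. We prove 2·2^r ≥ 7r^4 for all r ≥ 19.
For the base case r = 19: 2·2^r = 1048576 and 7r^4 = 912247, so 1048576 ≥ 912247.
For the inductive step, assume it holds for an arbitrary p ≥ 19, so 2·2^p ≥ 7p^4.
Then 2·2^(p + 1) = 2·(2·2^p) ≥ 2·(7p^4).
Also, for p ≥ 19 we have 2·(7p^4) ≥ 7(p+1)^4, since 2 ≥ (1 + 1/p)^4 for all p ≥ 19.
Combining, 2·2^(p + 1) ≥ 7(p+1)^4.
By induction, the statement is established for all r ≥ 19.
Hence the smallest such n₀ is 19.

n₀ = 19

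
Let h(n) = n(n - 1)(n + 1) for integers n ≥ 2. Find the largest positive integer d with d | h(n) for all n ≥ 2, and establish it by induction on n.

d = 6

Computing the first values: h(2) = 6 and h(3) = 24; gcd(6, 24) = 6, so d ≤ 6.
We prove 6 | n(n - 1)(n + 1) for all n ≥ 2 by induction on n.
Base case (n = 2): h(2) = 6 = 6·(1), so 6 | h(2).
Suppose the result is true for n = k, i.e. 6 | h(k). Then
h(k+1) − h(k) = k·(k+1)·(k+2) − (k-1)·k·(k+1) = k·(k+1)·[(k+2) − (k-1)] = 3·k·(k+1). The product of 2 consecutive integers is divisible by (2)! = 2, so h(k+1) − h(k) is divisible by 3·2 = 6. By the inductive hypothesis 6 | h(k), hence 6 | h(k+1).
By the principle of mathematical induction, the result holds for all n ≥ 2.
Therefore the largest such d is 6.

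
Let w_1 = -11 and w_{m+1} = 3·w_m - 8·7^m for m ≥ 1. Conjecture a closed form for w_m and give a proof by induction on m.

w_m = 3^m - 2·7^m

Computing the first terms: w_1 = -11, w_2 = -89, w_3 = -659. This suggests w_m = 3^m - 2·7^m.
Base step (m = 1): the formula gives -11 = -11 = w_1.
Suppose the result is true for m = r, so w_r = 3^r - 2·7^r.
Then w_{r+1} = 3·w_r - 8·7^r = 3·(3^r - 2·7^r) - 8·7^r = 3^(r + 1) - 2·7^(r + 1),
which is the claimed formula at m = r+1.
By the principle of mathematical induction, the result holds for all m ≥ 1.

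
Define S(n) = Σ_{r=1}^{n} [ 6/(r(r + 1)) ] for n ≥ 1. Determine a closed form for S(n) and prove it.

We claim S(n) = 6n/(n + 1) for all n ≥ 1.
Base case (n = 1): S(1) = 3, and the closed form gives 3. They agree.
Inductive step: assume the claim holds for n = r, so S(r) = 6r/(r + 1).
Then S(r+1) = S(r) + (6/((r + 1)(r + 2))) = (6r/(r + 1)) + (6/((r + 1)(r + 2))).
Simplifying, S(r+1) = 6(r + 1)/(r + 2) = 6(r+1)/((r+1) + 1),
which is the closed form with n = r+1.
Hence, by induction on n, the claim holds for every n ≥ 1.

S(n) = 6n/(n + 1)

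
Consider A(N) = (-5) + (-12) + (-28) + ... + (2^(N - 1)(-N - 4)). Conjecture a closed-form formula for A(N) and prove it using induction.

We claim A(N) = -2^N(N + 3) + 3 for all N ≥ 1.
Base case (N = 1): A(1) = -5, and the closed form gives -5. They agree.
Inductive step: suppose the statement holds for some j ≥ 1, so A(j) = -2^j(j + 3) + 3.
Then A(j+1) = A(j) + (2^j(-j - 5)) = (-2^j(j + 3) + 3) + (2^j(-j - 5)).
Simplifying, A(j+1) = -2^(j + 1)j - 2^(j + 3) + 3 = -2^(j+1)((j+1) + 3) + 3,
which is the closed form with N = j+1.
Hence, by induction on N, the claim holds for every N ≥ 1.

A(N) = -2^N(N + 3) + 3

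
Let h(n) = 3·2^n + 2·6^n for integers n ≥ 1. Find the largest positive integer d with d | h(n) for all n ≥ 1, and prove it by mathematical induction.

d = 6

Computing the first values: h(1) = 18 and h(2) = 84; gcd(18, 84) = 6, so d ≤ 6.
We prove 6 | 3·2^n + 2·6^n for all n ≥ 1 by induction on n.
Base case (n = 1): h(1) = 18 = 6·(3), so 6 | h(1).
For the inductive step, assume it holds for an arbitrary j ≥ 1, i.e. 6 | h(j). Then
h(j+1) − 6·h(j) = (3·2^(j+1) + 2·6^(j+1)) − 6·(3·2^j + 2·6^j) = (3)·2^j·(2 − 6) = (-12)·2^j. Since 6 | h(j) by the inductive hypothesis, 6 | 6·h(j); and 6 | -12 since -12 = 6·-2. Therefore 6 | h(j+1).
Hence, by induction on n, the claim holds for every n ≥ 1.
Therefore the largest such d is 6.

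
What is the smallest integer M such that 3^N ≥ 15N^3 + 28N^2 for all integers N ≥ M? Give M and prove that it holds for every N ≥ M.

M = 9

At N = 8: 6561 < 9472, so the inequality fails and M ≥ 9. We prove 3^N ≥ 15N^3 + 28N^2 for all N ≥ 9.
When N = 9: 3^N = 19683 and 15N^3 + 28N^2 = 13203, so 19683 ≥ 13203.
Inductive step: suppose the statement holds for some j ≥ 9, so 3^j ≥ 15j^3 + 28j^2.
Then 3^(j + 1) = 3·(3^j) ≥ 3·(15j^3 + 28j^2).
Also, for j ≥ 9 we have 3·(15j^3 + 28j^2) ≥ 15(j+1)^3 + 28(j+1)^2, since 3·(15j^3 + 28j^2) − (15(j+1)^3 + 28(j+1)^2) = 30j^3 + 11j^2 - 101j - 43, which is nonnegative for all j ≥ 9.
Combining, 3^(j + 1) ≥ 15(j+1)^3 + 28(j+1)^2.
By the principle of mathematical induction, the result holds for all N ≥ 9.
Hence the smallest such M is 9.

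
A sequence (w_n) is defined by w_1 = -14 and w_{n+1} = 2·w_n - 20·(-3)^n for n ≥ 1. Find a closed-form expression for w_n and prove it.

Computing the first terms: w_1 = -14, w_2 = 32, w_3 = -116. This suggests w_n = 4(-3)^n - 2^n.
Base step (n = 1): the formula gives -14 = -14 = w_1.
Inductive step: assume the claim holds for n = r, so w_r = 4(-3)^r - 2^r.
Then w_{r+1} = 2·w_r - 20·(-3)^r = 2·(4(-3)^r - 2^r) - 20·(-3)^r = 4(-3)^(r + 1) - 2^(r + 1),
which is the claimed formula at n = r+1.
By the principle of mathematical induction, the result holds for all n ≥ 1.

w_n = 4(-3)^n - 2^n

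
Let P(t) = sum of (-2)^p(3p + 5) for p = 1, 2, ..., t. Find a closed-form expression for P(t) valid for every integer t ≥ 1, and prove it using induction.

We claim P(t) = 2(-2)^t(t + 2) - 4 for all t ≥ 1.
For the base case t = 1: P(1) = -16, and the closed form gives -16. They agree.
Inductive step: suppose the statement holds for some p ≥ 1, so P(p) = 2(-2)^p(p + 2) - 4.
Then P(p+1) = P(p) + ((-2)^(p + 1)(3p + 8)) = (2(-2)^p(p + 2) - 4) + ((-2)^(p + 1)(3p + 8)).
Simplifying, P(p+1) = -4(-2)^p·p - 12(-2)^p - 4 = 2(-2)^(p+1)((p+1) + 2) - 4,
which is the closed form with t = p+1.
Hence, by induction on t, the claim holds for every t ≥ 1.

P(t) = 2(-2)^t(t + 2) - 4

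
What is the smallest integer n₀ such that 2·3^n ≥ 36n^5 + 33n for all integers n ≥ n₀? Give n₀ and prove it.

At n = 14: 9565938 < 19362126, so the inequality fails and n₀ ≥ 15. We prove 2·3^n ≥ 36n^5 + 33n for all n ≥ 15.
Base case (n = 15): 2·3^n = 28697814 and 36n^5 + 33n = 27337995, so 28697814 ≥ 27337995.
Suppose the result is true for n = m, so 2·3^m ≥ 36m^5 + 33m.
Then 2·3^(m + 1) = 3·(2·3^m) ≥ 3·(36m^5 + 33m).
Also, for m ≥ 15 we have 3·(36m^5 + 33m) ≥ 36(m+1)^5 + 33(m+1), since 3·(36m^5 + 33m) − (36(m+1)^5 + 33(m+1)) = 72m^5 - 180m^4 - 360m^3 - 360m^2 - 114m - 69, which is nonnegative for all m ≥ 15.
Combining, 2·3^(m + 1) ≥ 36(m+1)^5 + 33(m+1).
By induction, the statement is established for all n ≥ 15.
Hence the smallest such n₀ is 15.

n₀ = 15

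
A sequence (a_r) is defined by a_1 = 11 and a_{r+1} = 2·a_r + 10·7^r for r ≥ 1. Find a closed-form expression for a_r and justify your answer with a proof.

a_r = -3·2^(r - 1) + 2·7^r

Computing the first terms: a_1 = 11, a_2 = 92, a_3 = 674. This suggests a_r = -3·2^(r - 1) + 2·7^r.
Base step (r = 1): the formula gives 11 = 11 = a_1.
Inductive step: suppose the statement holds for some k ≥ 1, so a_k = -3·2^(k - 1) + 2·7^k.
Then a_{k+1} = 2·a_k + 10·7^k = 2·(-3·2^(k - 1) + 2·7^k) + 10·7^k = -3·2^k + 2·7^(k + 1) = -3·2^((k+1) - 1) + 2·7^(k+1),
which is the claimed formula at r = k+1.
By induction, the statement is established for all r ≥ 1.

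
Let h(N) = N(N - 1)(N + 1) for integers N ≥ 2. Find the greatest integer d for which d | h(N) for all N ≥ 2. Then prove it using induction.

Computing the first values: h(2) = 6 and h(3) = 24; gcd(6, 24) = 6, so d ≤ 6.
We prove 6 | N(N - 1)(N + 1) for all N ≥ 2 by induction on N.
For the base case N = 2: h(2) = 6 = 6·(1), so 6 | h(2).
Inductive step: assume the claim holds for N = i, i.e. 6 | h(i). Then
h(i+1) − h(i) = i·(i+1)·(i+2) − (i-1)·i·(i+1) = i·(i+1)·[(i+2) − (i-1)] = 3·i·(i+1). The product of 2 consecutive integers is divisible by (2)! = 2, so h(i+1) − h(i) is divisible by 3·2 = 6. By the inductive hypothesis 6 | h(i), hence 6 | h(i+1).
By induction, the statement is established for all N ≥ 2.
Therefore the largest such d is 6.

d = 6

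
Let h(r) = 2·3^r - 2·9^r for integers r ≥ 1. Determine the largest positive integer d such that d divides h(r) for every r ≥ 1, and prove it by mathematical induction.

d = 12

Computing the first values: h(1) = -12 and h(2) = -144; gcd(-12, -144) = 12, so d ≤ 12.
We prove 12 | 2·3^r - 2·9^r for all r ≥ 1 by induction on r.
Base case (r = 1): h(1) = -12 = 12·(-1), so 12 | h(1).
Inductive step: assume the claim holds for r = i, i.e. 12 | h(i). Then
h(i+1) − 9·h(i) = (2·3^(i+1) - 2·9^(i+1)) − 9·(2·3^i - 2·9^i) = (2)·3^i·(3 − 9) = (-12)·3^i. Since 12 | h(i) by the inductive hypothesis, 12 | 9·h(i); and 12 | -12 since -12 = 12·-1. Therefore 12 | h(i+1).
By the principle of mathematical induction, the result holds for all r ≥ 1.
Therefore the largest such d is 12.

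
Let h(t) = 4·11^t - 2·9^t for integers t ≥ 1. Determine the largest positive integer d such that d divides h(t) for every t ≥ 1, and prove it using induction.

Computing the first values: h(1) = 26 and h(2) = 322; gcd(26, 322) = 2, so d ≤ 2.
We prove 2 | 4·11^t - 2·9^t for all t ≥ 1 by induction on t.
When t = 1: h(1) = 26 = 2·(13), so 2 | h(1).
Inductive step: suppose the statement holds for some k ≥ 1, i.e. 2 | h(k). Then
h(k+1) − 11·h(k) = (4·11^(k+1) - 2·9^(k+1)) − 11·(4·11^k - 2·9^k) = (-2)·9^k·(9 − 11) = (4)·9^k. Since 2 | h(k) by the inductive hypothesis, 2 | 11·h(k); and 2 | 4 since 4 = 2·2. Therefore 2 | h(k+1).
Hence, by induction on t, the claim holds for every t ≥ 1.
Therefore the largest such d is 2.

d = 2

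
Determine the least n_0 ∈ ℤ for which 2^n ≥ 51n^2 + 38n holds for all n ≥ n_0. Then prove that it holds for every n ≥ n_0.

n_0 = 14

At n = 13: 8192 < 9113, so the inequality fails and n_0 ≥ 14. We prove 2^n ≥ 51n^2 + 38n for all n ≥ 14.
Base case (n = 14): 2^n = 16384 and 51n^2 + 38n = 10528, so 16384 ≥ 10528.
Suppose the result is true for n = m, so 2^m ≥ 51m^2 + 38m.
Then 2^(m + 1) = 2·(2^m) ≥ 2·(51m^2 + 38m).
Also, for m ≥ 14 we have 2·(51m^2 + 38m) ≥ 51(m+1)^2 + 38(m+1), since 2·(51m^2 + 38m) − (51(m+1)^2 + 38(m+1)) = 51m^2 - 64m - 89, which is nonnegative for all m ≥ 14.
Combining, 2^(m + 1) ≥ 51(m+1)^2 + 38(m+1).
By induction, the statement is established for all n ≥ 14.
Hence the smallest such n_0 is 14.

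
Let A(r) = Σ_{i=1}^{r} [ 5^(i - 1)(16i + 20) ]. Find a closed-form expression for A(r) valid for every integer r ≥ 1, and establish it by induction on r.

A(r) = 4·5^r(r + 1) - 4

We claim A(r) = 4·5^r(r + 1) - 4 for all r ≥ 1.
When r = 1: A(1) = 36, and the closed form gives 36. They agree.
Suppose the result is true for r = i, so A(i) = 4·5^i(i + 1) - 4.
Then A(i+1) = A(i) + (5^i(16i + 36)) = (4·5^i(i + 1) - 4) + (5^i(16i + 36)).
Simplifying, A(i+1) = 20·5^i·i + 40·5^i - 4 = 4·5^(i+1)((i+1) + 1) - 4,
which is the closed form with r = i+1.
By the principle of mathematical induction, the result holds for all r ≥ 1.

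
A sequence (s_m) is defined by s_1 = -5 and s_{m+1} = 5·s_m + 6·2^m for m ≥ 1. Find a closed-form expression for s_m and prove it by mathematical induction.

Computing the first terms: s_1 = -5, s_2 = -13, s_3 = -41. This suggests s_m = -2^(m + 1) - 5^(m - 1).
Base step (m = 1): the formula gives -5 = -5 = s_1.
Suppose the result is true for m = r, so s_r = -2^(r + 1) - 5^(r - 1).
Then s_{r+1} = 5·s_r + 6·2^r = 5·(-2^(r + 1) - 5^(r - 1)) + 6·2^r = -2^(r + 2) - 5^r = -2^((r+1) + 1) - 5^((r+1) - 1),
which is the claimed formula at m = r+1.
Hence, by induction on m, the claim holds for every m ≥ 1.

s_m = -2^(m + 1) - 5^(m - 1)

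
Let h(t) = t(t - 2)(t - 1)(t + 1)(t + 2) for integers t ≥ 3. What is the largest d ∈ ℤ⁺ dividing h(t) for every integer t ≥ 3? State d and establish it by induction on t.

d = 120

Computing the first values: h(3) = 120 and h(4) = 720; gcd(120, 720) = 120, so d ≤ 120.
We prove 120 | t(t - 2)(t - 1)(t + 1)(t + 2) for all t ≥ 3 by induction on t.
For the base case t = 3: h(3) = 120 = 120·(1), so 120 | h(3).
Inductive step: suppose the statement holds for some k ≥ 3, i.e. 120 | h(k). Then
h(k+1) − h(k) = (k-1)·k·(k+1)·(k+2)·(k+3) − (k-2)·(k-1)·k·(k+1)·(k+2) = (k-1)·k·(k+1)·(k+2)·[(k+3) − (k-2)] = 5·(k-1)·k·(k+1)·(k+2). The product of 4 consecutive integers is divisible by (4)! = 24, so h(k+1) − h(k) is divisible by 5·24 = 120. By the inductive hypothesis 120 | h(k), hence 120 | h(k+1).
By induction, the statement is established for all t ≥ 3.
Therefore the largest such d is 120.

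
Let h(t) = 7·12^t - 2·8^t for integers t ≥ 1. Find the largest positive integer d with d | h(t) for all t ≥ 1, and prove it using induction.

d = 4

Computing the first values: h(1) = 68 and h(2) = 880; gcd(68, 880) = 4, so d ≤ 4.
We prove 4 | 7·12^t - 2·8^t for all t ≥ 1 by induction on t.
Base case (t = 1): h(1) = 68 = 4·(17), so 4 | h(1).
Suppose the result is true for t = j, i.e. 4 | h(j). Then
h(j+1) − 12·h(j) = (7·12^(j+1) - 2·8^(j+1)) − 12·(7·12^j - 2·8^j) = (-2)·8^j·(8 − 12) = (8)·8^j. Since 4 | h(j) by the inductive hypothesis, 4 | 12·h(j); and 4 | 8 since 8 = 4·2. Therefore 4 | h(j+1).
This completes the induction.
Therefore the largest such d is 4.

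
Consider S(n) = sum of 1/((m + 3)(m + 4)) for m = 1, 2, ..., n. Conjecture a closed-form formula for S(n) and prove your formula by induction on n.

We claim S(n) = n/(4(n + 4)) for all n ≥ 1.
When n = 1: S(1) = 1/20, and the closed form gives 1/20. They agree.
Inductive step: suppose the statement holds for some m ≥ 1, so S(m) = m/(4(m + 4)).
Then S(m+1) = S(m) + (1/((m + 4)(m + 5))) = (m/(4(m + 4))) + (1/((m + 4)(m + 5))).
Simplifying, S(m+1) = (m + 1)/(4(m + 5)) = (m+1)/(4((m+1) + 4)),
which is the closed form with n = m+1.
By induction, the statement is established for all n ≥ 1.

S(n) = n/(4(n + 4))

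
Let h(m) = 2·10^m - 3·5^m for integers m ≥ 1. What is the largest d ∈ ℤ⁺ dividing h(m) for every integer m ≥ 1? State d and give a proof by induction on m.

Computing the first values: h(1) = 5 and h(2) = 125; gcd(5, 125) = 5, so d ≤ 5.
We prove 5 | 2·10^m - 3·5^m for all m ≥ 1 by induction on m.
Base step (m = 1): h(1) = 5 = 5·(1), so 5 | h(1).
Inductive step: suppose the statement holds for some j ≥ 1, i.e. 5 | h(j). Then
h(j+1) − 10·h(j) = (2·10^(j+1) - 3·5^(j+1)) − 10·(2·10^j - 3·5^j) = (-3)·5^j·(5 − 10) = (15)·5^j. Since 5 | h(j) by the inductive hypothesis, 5 | 10·h(j); and 5 | 15 since 15 = 5·3. Therefore 5 | h(j+1).
By the principle of mathematical induction, the result holds for all m ≥ 1.
Therefore the largest such d is 5.

d = 5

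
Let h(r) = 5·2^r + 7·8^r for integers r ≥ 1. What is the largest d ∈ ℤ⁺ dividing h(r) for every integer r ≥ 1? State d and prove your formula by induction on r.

d = 6

Computing the first values: h(1) = 66 and h(2) = 468; gcd(66, 468) = 6, so d ≤ 6.
We prove 6 | 5·2^r + 7·8^r for all r ≥ 1 by induction on r.
Base step (r = 1): h(1) = 66 = 6·(11), so 6 | h(1).
Suppose the result is true for r = p, i.e. 6 | h(p). Then
h(p+1) − 8·h(p) = (5·2^(p+1) + 7·8^(p+1)) − 8·(5·2^p + 7·8^p) = (5)·2^p·(2 − 8) = (-30)·2^p. Since 6 | h(p) by the inductive hypothesis, 6 | 8·h(p); and 6 | -30 since -30 = 6·-5. Therefore 6 | h(p+1).
By induction, the statement is established for all r ≥ 1.
Therefore the largest such d is 6.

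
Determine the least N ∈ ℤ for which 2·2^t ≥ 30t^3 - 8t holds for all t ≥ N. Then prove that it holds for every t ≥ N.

N = 16

At t = 15: 65536 < 101130, so the inequality fails and N ≥ 16. We prove 2·2^t ≥ 30t^3 - 8t for all t ≥ 16.
Base step (t = 16): 2·2^t = 131072 and 30t^3 - 8t = 122752, so 131072 ≥ 122752.
Inductive step: suppose the statement holds for some p ≥ 16, so 2·2^p ≥ 30p^3 - 8p.
Then 2·2^(p + 1) = 2·(2·2^p) ≥ 2·(30p^3 - 8p).
Also, for p ≥ 16 we have 2·(30p^3 - 8p) ≥ 30(p+1)^3 - 8(p+1), since 2·(30p^3 - 8p) − (30(p+1)^3 - 8(p+1)) = 30p^3 - 90p^2 - 98p - 22, which is nonnegative for all p ≥ 16.
Combining, 2·2^(p + 1) ≥ 30(p+1)^3 - 8(p+1).
Hence, by induction on t, the claim holds for every t ≥ 16.
Hence the smallest such N is 16.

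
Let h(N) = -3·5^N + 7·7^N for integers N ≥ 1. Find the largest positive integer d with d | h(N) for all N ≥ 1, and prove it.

Computing the first values: h(1) = 34 and h(2) = 268; gcd(34, 268) = 2, so d ≤ 2.
We prove 2 | -3·5^N + 7·7^N for all N ≥ 1 by induction on N.
Base step (N = 1): h(1) = 34 = 2·(17), so 2 | h(1).
Inductive step: suppose the statement holds for some r ≥ 1, i.e. 2 | h(r). Then
h(r+1) − 7·h(r) = (-3·5^(r+1) + 7·7^(r+1)) − 7·(-3·5^r + 7·7^r) = (-3)·5^r·(5 − 7) = (6)·5^r. Since 2 | h(r) by the inductive hypothesis, 2 | 7·h(r); and 2 | 6 since 6 = 2·3. Therefore 2 | h(r+1).
By the principle of mathematical induction, the result holds for all N ≥ 1.
Therefore the largest such d is 2.

d = 2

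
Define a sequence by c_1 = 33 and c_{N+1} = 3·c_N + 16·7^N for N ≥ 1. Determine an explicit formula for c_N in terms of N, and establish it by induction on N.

c_N = 5·3^(N - 1) + 4·7^N

Computing the first terms: c_1 = 33, c_2 = 211, c_3 = 1417. This suggests c_N = 5·3^(N - 1) + 4·7^N.
Base case (N = 1): the formula gives 33 = 33 = c_1.
For the inductive step, assume it holds for an arbitrary r ≥ 1, so c_r = 5·3^(r - 1) + 4·7^r.
Then c_{r+1} = 3·c_r + 16·7^r = 3·(5·3^(r - 1) + 4·7^r) + 16·7^r = 5·3^r + 4·7^(r + 1) = 5·3^((r+1) - 1) + 4·7^(r+1),
which is the claimed formula at N = r+1.
By the principle of mathematical induction, the result holds for all N ≥ 1.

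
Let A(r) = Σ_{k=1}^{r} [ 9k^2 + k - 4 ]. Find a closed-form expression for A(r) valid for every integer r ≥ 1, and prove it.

A(r) = r(r + 2)(3r - 1)

We claim A(r) = r(r + 2)(3r - 1) for all r ≥ 1.
For the base case r = 1: A(1) = 6, and the closed form gives 6. They agree.
Inductive step: assume the claim holds for r = k, so A(k) = k(3k^2 + 5k - 2).
Then A(k+1) = A(k) + (k + 9(k + 1)^2 - 3) = (k(3k^2 + 5k - 2)) + (k + 9(k + 1)^2 - 3).
Simplifying, A(k+1) = (k + 1)(k + 3)(3k + 2) = (k+1)((k+1) + 2)(3(k+1) - 1),
which is the closed form with r = k+1.
This completes the induction.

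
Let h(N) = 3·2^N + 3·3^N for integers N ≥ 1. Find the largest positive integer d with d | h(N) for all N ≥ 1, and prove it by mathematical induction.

Computing the first values: h(1) = 15 and h(2) = 39; gcd(15, 39) = 3, so d ≤ 3.
We prove 3 | 3·2^N + 3·3^N for all N ≥ 1 by induction on N.
When N = 1: h(1) = 15 = 3·(5), so 3 | h(1).
For the inductive step, assume it holds for an arbitrary p ≥ 1, i.e. 3 | h(p). Then
h(p+1) − 3·h(p) = (3·2^(p+1) + 3·3^(p+1)) − 3·(3·2^p + 3·3^p) = (3)·2^p·(2 − 3) = (-3)·2^p. Since 3 | h(p) by the inductive hypothesis, 3 | 3·h(p); and 3 | -3 since -3 = 3·-1. Therefore 3 | h(p+1).
This completes the induction.
Therefore the largest such d is 3.

d = 3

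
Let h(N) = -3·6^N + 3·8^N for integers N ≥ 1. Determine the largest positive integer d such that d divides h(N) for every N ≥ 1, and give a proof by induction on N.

d = 6

Computing the first values: h(1) = 6 and h(2) = 84; gcd(6, 84) = 6, so d ≤ 6.
We prove 6 | -3·6^N + 3·8^N for all N ≥ 1 by induction on N.
When N = 1: h(1) = 6 = 6·(1), so 6 | h(1).
Inductive step: suppose the statement holds for some r ≥ 1, i.e. 6 | h(r). Then
h(r+1) − 8·h(r) = (-3·6^(r+1) + 3·8^(r+1)) − 8·(-3·6^r + 3·8^r) = (-3)·6^r·(6 − 8) = (6)·6^r. Since 6 | h(r) by the inductive hypothesis, 6 | 8·h(r); and 6 | 6 since 6 = 6·1. Therefore 6 | h(r+1).
Hence, by induction on N, the claim holds for every N ≥ 1.
Therefore the largest such d is 6.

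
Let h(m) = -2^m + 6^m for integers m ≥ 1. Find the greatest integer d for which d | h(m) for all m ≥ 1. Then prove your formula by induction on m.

d = 4

Computing the first values: h(1) = 4 and h(2) = 32; gcd(4, 32) = 4, so d ≤ 4.
We prove 4 | -2^m + 6^m for all m ≥ 1 by induction on m.
Base case (m = 1): h(1) = 4 = 4·(1), so 4 | h(1).
Suppose the result is true for m = p, i.e. 4 | h(p). Then
6^{p+1} − 2^{p+1} = 6·6^p − 2·2^p = 6·(6^p − 2^p) + (4)·2^p. The first term is divisible by 4 by the inductive hypothesis, and the second term (4)·2^p is divisible by 4 since 4 | 4. Hence 4 | h(p+1).
By the principle of mathematical induction, the result holds for all m ≥ 1.
Therefore the largest such d is 4.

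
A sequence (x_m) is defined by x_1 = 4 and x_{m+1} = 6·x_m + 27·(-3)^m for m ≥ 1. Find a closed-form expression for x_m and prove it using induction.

Computing the first terms: x_1 = 4, x_2 = -57, x_3 = -99. This suggests x_m = (-3)^(m + 1) - 5·6^(m - 1).
Base case (m = 1): the formula gives 4 = 4 = x_1.
Suppose the result is true for m = p, so x_p = (-3)^(p + 1) - 5·6^(p - 1).
Then x_{p+1} = 6·x_p + 27·(-3)^p = 6·((-3)^(p + 1) - 5·6^(p - 1)) + 27·(-3)^p = (-3)^(p + 2) - 5·6^p = (-3)^((p+1) + 1) - 5·6^((p+1) - 1),
which is the claimed formula at m = p+1.
Hence, by induction on m, the claim holds for every m ≥ 1.

x_m = (-3)^(m + 1) - 5·6^(m - 1)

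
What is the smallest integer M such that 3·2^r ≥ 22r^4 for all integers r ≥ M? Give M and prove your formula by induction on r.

At r = 20: 3145728 < 3520000, so the inequality fails and M ≥ 21. We prove 3·2^r ≥ 22r^4 for all r ≥ 21.
For the base case r = 21: 3·2^r = 6291456 and 22r^4 = 4278582, so 6291456 ≥ 4278582.
Inductive step: assume the claim holds for r = k, so 3·2^k ≥ 22k^4.
Then 3·2^(k + 1) = 2·(3·2^k) ≥ 2·(22k^4).
Also, for k ≥ 21 we have 2·(22k^4) ≥ 22(k+1)^4, since 2 ≥ (1 + 1/k)^4 for all k ≥ 21.
Combining, 3·2^(k + 1) ≥ 22(k+1)^4.
Hence, by induction on r, the claim holds for every r ≥ 21.
Hence the smallest such M is 21.

M = 21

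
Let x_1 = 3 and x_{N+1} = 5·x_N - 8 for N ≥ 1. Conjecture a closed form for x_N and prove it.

x_N = 5^(N - 1) + 2

Computing the first terms: x_1 = 3, x_2 = 7, x_3 = 27. This suggests x_N = 5^(N - 1) + 2.
When N = 1: the formula gives 3 = 3 = x_1.
Inductive step: assume the claim holds for N = k, so x_k = 5^(k - 1) + 2.
Then x_{k+1} = 5·x_k - 8 = 5·(5^(k - 1) + 2) - 8 = 5^k + 2 = 5^((k+1) - 1) + 2,
which is the claimed formula at N = k+1.
This completes the induction.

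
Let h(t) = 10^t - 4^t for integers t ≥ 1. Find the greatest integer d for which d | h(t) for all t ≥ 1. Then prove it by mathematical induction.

d = 6

Computing the first values: h(1) = 6 and h(2) = 84; gcd(6, 84) = 6, so d ≤ 6.
We prove 6 | 10^t - 4^t for all t ≥ 1 by induction on t.
Base case (t = 1): h(1) = 6 = 6·(1), so 6 | h(1).
Inductive step: suppose the statement holds for some k ≥ 1, i.e. 6 | h(k). Then
10^{k+1} − 4^{k+1} = 10·10^k − 4·4^k = 10·(10^k − 4^k) + (6)·4^k. The first term is divisible by 6 by the inductive hypothesis, and the second term (6)·4^k is divisible by 6 since 6 | 6. Hence 6 | h(k+1).
By the principle of mathematical induction, the result holds for all t ≥ 1.
Therefore the largest such d is 6.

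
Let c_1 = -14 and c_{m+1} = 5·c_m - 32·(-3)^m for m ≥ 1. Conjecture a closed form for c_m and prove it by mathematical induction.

Computing the first terms: c_1 = -14, c_2 = 26, c_3 = -158. This suggests c_m = 4(-3)^m - 2·5^(m - 1).
When m = 1: the formula gives -14 = -14 = c_1.
For the inductive step, assume it holds for an arbitrary j ≥ 1, so c_j = 4(-3)^j - 2·5^(j - 1).
Then c_{j+1} = 5·c_j - 32·(-3)^j = 5·(4(-3)^j - 2·5^(j - 1)) - 32·(-3)^j = 4(-3)^(j + 1) - 2·5^j = 4(-3)^(j+1) - 2·5^((j+1) - 1),
which is the claimed formula at m = j+1.
By induction, the statement is established for all m ≥ 1.

c_m = 4(-3)^m - 2·5^(m - 1)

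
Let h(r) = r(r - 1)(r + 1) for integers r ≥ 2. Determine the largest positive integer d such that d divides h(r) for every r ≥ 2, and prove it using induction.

d = 6

Computing the first values: h(2) = 6 and h(3) = 24; gcd(6, 24) = 6, so d ≤ 6.
We prove 6 | r(r - 1)(r + 1) for all r ≥ 2 by induction on r.
Base step (r = 2): h(2) = 6 = 6·(1), so 6 | h(2).
For the inductive step, assume it holds for an arbitrary j ≥ 2, i.e. 6 | h(j). Then
h(j+1) − h(j) = j·(j+1)·(j+2) − (j-1)·j·(j+1) = j·(j+1)·[(j+2) − (j-1)] = 3·j·(j+1). The product of 2 consecutive integers is divisible by (2)! = 2, so h(j+1) − h(j) is divisible by 3·2 = 6. By the inductive hypothesis 6 | h(j), hence 6 | h(j+1).
This completes the induction.
Therefore the largest such d is 6.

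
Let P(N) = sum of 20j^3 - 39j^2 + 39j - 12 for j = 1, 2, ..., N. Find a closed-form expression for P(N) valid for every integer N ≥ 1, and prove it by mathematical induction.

We claim P(N) = N(5N^3 - 3N^2 + 5N + 1) for all N ≥ 1.
Base step (N = 1): P(1) = 8, and the closed form gives 8. They agree.
For the inductive step, assume it holds for an arbitrary j ≥ 1, so P(j) = j(5j^3 - 3j^2 + 5j + 1).
Then P(j+1) = P(j) + (20j^3 + 21j^2 + 21j + 8) = (j(5j^3 - 3j^2 + 5j + 1)) + (20j^3 + 21j^2 + 21j + 8).
Simplifying, P(j+1) = (j + 1)(5j^3 + 12j^2 + 14j + 8) = (j+1)(5(j+1)^3 - 3(j+1)^2 + 5(j+1) + 1),
which is the closed form with N = j+1.
Hence, by induction on N, the claim holds for every N ≥ 1.

P(N) = N(5N^3 - 3N^2 + 5N + 1)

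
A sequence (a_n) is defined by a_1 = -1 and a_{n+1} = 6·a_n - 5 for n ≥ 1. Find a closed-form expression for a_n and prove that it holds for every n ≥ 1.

Computing the first terms: a_1 = -1, a_2 = -11, a_3 = -71. This suggests a_n = -2·6^(n - 1) + 1.
For the base case n = 1: the formula gives -1 = -1 = a_1.
Inductive step: suppose the statement holds for some i ≥ 1, so a_i = -2·6^(i - 1) + 1.
Then a_{i+1} = 6·a_i - 5 = 6·(-2·6^(i - 1) + 1) - 5 = -2·6^i + 1 = -2·6^((i+1) - 1) + 1,
which is the claimed formula at n = i+1.
By induction, the statement is established for all n ≥ 1.

a_n = -2·6^(n - 1) + 1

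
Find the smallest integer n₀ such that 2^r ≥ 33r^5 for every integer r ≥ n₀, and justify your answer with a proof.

n₀ = 30

At r = 29: 536870912 < 676867917, so the inequality fails and n₀ ≥ 30. We prove 2^r ≥ 33r^5 for all r ≥ 30.
Base step (r = 30): 2^r = 1073741824 and 33r^5 = 801900000, so 1073741824 ≥ 801900000.
Suppose the result is true for r = m, so 2^m ≥ 33m^5.
Then 2^(m + 1) = 2·(2^m) ≥ 2·(33m^5).
Also, for m ≥ 30 we have 2·(33m^5) ≥ 33(m+1)^5, since 2 ≥ (1 + 1/m)^5 for all m ≥ 30.
Combining, 2^(m + 1) ≥ 33(m+1)^5.
By induction, the statement is established for all r ≥ 30.
Hence the smallest such n₀ is 30.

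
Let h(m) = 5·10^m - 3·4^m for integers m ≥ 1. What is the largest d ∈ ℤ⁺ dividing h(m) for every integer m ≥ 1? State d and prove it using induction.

d = 2

Computing the first values: h(1) = 38 and h(2) = 452; gcd(38, 452) = 2, so d ≤ 2.
We prove 2 | 5·10^m - 3·4^m for all m ≥ 1 by induction on m.
Base case (m = 1): h(1) = 38 = 2·(19), so 2 | h(1).
Inductive step: suppose the statement holds for some k ≥ 1, i.e. 2 | h(k). Then
h(k+1) − 10·h(k) = (5·10^(k+1) - 3·4^(k+1)) − 10·(5·10^k - 3·4^k) = (-3)·4^k·(4 − 10) = (18)·4^k. Since 2 | h(k) by the inductive hypothesis, 2 | 10·h(k); and 2 | 18 since 18 = 2·9. Therefore 2 | h(k+1).
By the principle of mathematical induction, the result holds for all m ≥ 1.
Therefore the largest such d is 2.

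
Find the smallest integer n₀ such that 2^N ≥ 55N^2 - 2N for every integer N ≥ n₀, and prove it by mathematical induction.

At N = 13: 8192 < 9269, so the inequality fails and n₀ ≥ 14. We prove 2^N ≥ 55N^2 - 2N for all N ≥ 14.
When N = 14: 2^N = 16384 and 55N^2 - 2N = 10752, so 16384 ≥ 10752.
Inductive step: suppose the statement holds for some p ≥ 14, so 2^p ≥ 55p^2 - 2p.
Then 2^(p + 1) = 2·(2^p) ≥ 2·(55p^2 - 2p).
Also, for p ≥ 14 we have 2·(55p^2 - 2p) ≥ 55(p+1)^2 - 2(p+1), since 2·(55p^2 - 2p) − (55(p+1)^2 - 2(p+1)) = 55p^2 - 112p - 53, which is nonnegative for all p ≥ 14.
Combining, 2^(p + 1) ≥ 55(p+1)^2 - 2(p+1).
By induction, the statement is established for all N ≥ 14.
Hence the smallest such n₀ is 14.

n₀ = 14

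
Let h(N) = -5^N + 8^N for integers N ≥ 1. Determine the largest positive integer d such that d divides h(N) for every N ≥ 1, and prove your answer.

d = 3

Computing the first values: h(1) = 3 and h(2) = 39; gcd(3, 39) = 3, so d ≤ 3.
We prove 3 | -5^N + 8^N for all N ≥ 1 by induction on N.
Base case (N = 1): h(1) = 3 = 3·(1), so 3 | h(1).
For the inductive step, assume it holds for an arbitrary m ≥ 1, i.e. 3 | h(m). Then
8^{m+1} − 5^{m+1} = 8·8^m − 5·5^m = 8·(8^m − 5^m) + (3)·5^m. The first term is divisible by 3 by the inductive hypothesis, and the second term (3)·5^m is divisible by 3 since 3 | 3. Hence 3 | h(m+1).
By induction, the statement is established for all N ≥ 1.
Therefore the largest such d is 3.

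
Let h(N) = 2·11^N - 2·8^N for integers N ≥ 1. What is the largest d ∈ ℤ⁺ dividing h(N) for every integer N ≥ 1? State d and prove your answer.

d = 6

Computing the first values: h(1) = 6 and h(2) = 114; gcd(6, 114) = 6, so d ≤ 6.
We prove 6 | 2·11^N - 2·8^N for all N ≥ 1 by induction on N.
For the base case N = 1: h(1) = 6 = 6·(1), so 6 | h(1).
Inductive step: suppose the statement holds for some r ≥ 1, i.e. 6 | h(r). Then
h(r+1) − 11·h(r) = (2·11^(r+1) - 2·8^(r+1)) − 11·(2·11^r - 2·8^r) = (-2)·8^r·(8 − 11) = (6)·8^r. Since 6 | h(r) by the inductive hypothesis, 6 | 11·h(r); and 6 | 6 since 6 = 6·1. Therefore 6 | h(r+1).
Hence, by induction on N, the claim holds for every N ≥ 1.
Therefore the largest such d is 6.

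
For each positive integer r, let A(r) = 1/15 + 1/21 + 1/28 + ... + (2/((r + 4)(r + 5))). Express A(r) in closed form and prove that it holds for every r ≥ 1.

A(r) = 2r/(5(r + 5))

We claim A(r) = 2r/(5(r + 5)) for all r ≥ 1.
When r = 1: A(1) = 1/15, and the closed form gives 1/15. They agree.
Suppose the result is true for r = k, so A(k) = 2k/(5(k + 5)).
Then A(k+1) = A(k) + (2/((k + 5)(k + 6))) = (2k/(5(k + 5))) + (2/((k + 5)(k + 6))).
Simplifying, A(k+1) = 2(k + 1)/(5(k + 6)) = 2(k+1)/(5((k+1) + 5)),
which is the closed form with r = k+1.
By induction, the statement is established for all r ≥ 1.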